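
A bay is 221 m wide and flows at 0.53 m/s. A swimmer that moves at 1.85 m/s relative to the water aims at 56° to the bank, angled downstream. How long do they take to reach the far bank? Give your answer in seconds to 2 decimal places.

The component of the swimmer's velocity perpendicular to the bank is 1.85 × sin 56° = 1.534 m/s.
Only the cross-stream component determines the crossing time; the current contributes nothing perpendicular to the bank.
Time = 221 / 1.534 = 144.094 s.

144.09 s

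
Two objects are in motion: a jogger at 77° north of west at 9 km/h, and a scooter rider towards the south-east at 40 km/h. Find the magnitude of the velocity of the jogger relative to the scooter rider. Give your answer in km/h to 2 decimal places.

Taking east as x and north as y: jogger velocity = (-2.025, 8.769) km/h; scooter rider velocity = (28.284, -28.284) km/h.
Velocity of jogger relative to scooter rider = (-2.025, 8.769) − (28.284, -28.284) = (-30.309, 37.054) km/h.
Magnitude = |(-30.309, 37.054)| = 47.871 km/h.

47.87 km/h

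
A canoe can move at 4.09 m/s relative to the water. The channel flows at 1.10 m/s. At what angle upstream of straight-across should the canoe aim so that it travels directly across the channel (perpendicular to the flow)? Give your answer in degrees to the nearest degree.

16°

To cancel the current, the upstream component of the canoe's velocity must equal the flow: 4.09 sin θ = 1.10.
sin θ = 1.10 / 4.09 = 0.2689.
θ = arcsin(0.2689) = 15.602°.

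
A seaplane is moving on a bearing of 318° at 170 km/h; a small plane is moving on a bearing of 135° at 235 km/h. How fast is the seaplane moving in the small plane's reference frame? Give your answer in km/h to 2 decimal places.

Taking east as x and north as y: seaplane velocity = (-113.752, 126.335) km/h; small plane velocity = (166.170, -166.170) km/h.
Velocity of seaplane relative to small plane = (-113.752, 126.335) − (166.170, -166.170) = (-279.922, 292.505) km/h.
Magnitude = |(-279.922, 292.505)| = 404.865 km/h.

404.86 km/h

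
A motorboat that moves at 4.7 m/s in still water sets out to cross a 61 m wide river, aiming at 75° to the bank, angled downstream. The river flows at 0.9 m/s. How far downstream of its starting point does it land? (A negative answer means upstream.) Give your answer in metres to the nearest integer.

28 m

Perpendicular speed = 4.540 m/s; crossing time = 61 / 4.540 = 13.437 s.
Net downstream speed = 2.116 m/s.
Drift = 2.116 × 13.437 = 28.438 m (downstream).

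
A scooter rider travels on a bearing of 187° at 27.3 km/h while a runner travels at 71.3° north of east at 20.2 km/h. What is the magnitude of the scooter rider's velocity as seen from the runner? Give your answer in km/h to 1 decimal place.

47.3 km/h

Taking east as x and north as y: scooter rider velocity = (-3.327, -27.097) km/h; runner velocity = (6.476, 19.134) km/h.
Velocity of scooter rider relative to runner = (-3.327, -27.097) − (6.476, 19.134) = (-9.803, -46.230) km/h.
Magnitude = |(-9.803, -46.230)| = 47.258 km/h.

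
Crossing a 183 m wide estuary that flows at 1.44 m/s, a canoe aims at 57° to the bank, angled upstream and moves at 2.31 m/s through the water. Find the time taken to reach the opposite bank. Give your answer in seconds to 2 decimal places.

The component of the canoe's velocity perpendicular to the bank is 2.31 × sin 57° = 1.937 m/s.
The current is parallel to the bank, so it does not affect the crossing time.
Time = 183 / 1.937 = 94.460 s.

94.46 s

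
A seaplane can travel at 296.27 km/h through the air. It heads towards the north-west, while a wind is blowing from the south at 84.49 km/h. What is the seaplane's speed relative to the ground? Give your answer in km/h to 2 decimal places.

Taking east as x and north as y: velocity relative to the air = (-209.495, 209.495) km/h; the air relative to ground = (0.000, 84.490) km/h.
Velocity relative to ground = (-209.495, 209.495) + (0.000, 84.490) = (-209.495, 293.985) km/h.
Speed = |(-209.495, 293.985)| = 360.991 km/h.

360.99 km/h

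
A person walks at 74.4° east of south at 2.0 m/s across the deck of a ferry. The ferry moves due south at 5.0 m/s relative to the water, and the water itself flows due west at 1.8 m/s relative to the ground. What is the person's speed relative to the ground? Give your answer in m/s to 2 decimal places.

In east/north components (m/s): person relative to ferry = (1.926, -0.538); ferry relative to water = (0.000, -5.000); water relative to ground = (-1.800, 0.000).
Sum = (0.126, -5.538) m/s.
Speed = |(0.126, -5.538)| = 5.539 m/s.

5.54 m/s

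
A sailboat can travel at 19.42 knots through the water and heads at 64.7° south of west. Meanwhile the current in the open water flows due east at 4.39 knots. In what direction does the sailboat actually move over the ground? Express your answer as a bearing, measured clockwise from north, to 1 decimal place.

Taking east as x and north as y: velocity relative to the water = (-8.299, -17.557) knots; the water relative to ground = (4.390, 0.000) knots.
Velocity relative to ground = (-8.299, -17.557) + (4.390, 0.000) = (-3.909, -17.557) knots.
Bearing = atan2(-3.91, -17.56) = 192.55° clockwise from north.

192.6°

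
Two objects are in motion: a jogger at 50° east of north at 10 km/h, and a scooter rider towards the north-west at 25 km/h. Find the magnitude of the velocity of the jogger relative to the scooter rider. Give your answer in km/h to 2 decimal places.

27.72 km/h

Taking east as x and north as y: jogger velocity = (7.660, 6.428) km/h; scooter rider velocity = (-17.678, 17.678) km/h.
Velocity of jogger relative to scooter rider = (7.660, 6.428) − (-17.678, 17.678) = (25.338, -11.250) km/h.
Magnitude = |(25.338, -11.250)| = 27.723 km/h.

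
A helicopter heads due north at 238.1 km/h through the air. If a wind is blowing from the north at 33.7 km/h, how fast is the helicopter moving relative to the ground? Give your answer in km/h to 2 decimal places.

Taking east as x and north as y: velocity relative to the air = (0.000, 238.100) km/h; the air relative to ground = (0.000, -33.700) km/h.
Velocity relative to ground = (0.000, 238.100) + (0.000, -33.700) = (0.000, 204.400) km/h.
Speed = |(0.000, 204.400)| = 204.400 km/h.

204.40 km/h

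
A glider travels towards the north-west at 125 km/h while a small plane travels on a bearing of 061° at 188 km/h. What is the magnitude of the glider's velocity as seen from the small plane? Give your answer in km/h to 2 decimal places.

Taking east as x and north as y: glider velocity = (-88.388, 88.388) km/h; small plane velocity = (164.429, 91.144) km/h.
Velocity of glider relative to small plane = (-88.388, 88.388) − (164.429, 91.144) = (-252.817, -2.756) km/h.
Magnitude = |(-252.817, -2.756)| = 252.832 km/h.

252.83 km/h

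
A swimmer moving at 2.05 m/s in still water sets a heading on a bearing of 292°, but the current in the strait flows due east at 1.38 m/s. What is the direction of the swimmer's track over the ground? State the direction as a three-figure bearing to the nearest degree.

Taking east as x and north as y: velocity relative to the water = (-1.901, 0.768) m/s; the water relative to ground = (1.380, 0.000) m/s.
Velocity relative to ground = (-1.901, 0.768) + (1.380, 0.000) = (-0.521, 0.768) m/s.
Bearing = atan2(-0.52, 0.77) = 325.86° clockwise from north.

326°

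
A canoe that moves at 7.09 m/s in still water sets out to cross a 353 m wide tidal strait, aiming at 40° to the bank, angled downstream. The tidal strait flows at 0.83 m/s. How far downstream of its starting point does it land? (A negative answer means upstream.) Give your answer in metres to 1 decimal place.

485.0 m

Perpendicular speed = 4.557 m/s; crossing time = 353 / 4.557 = 77.457 s.
Net downstream speed = 6.261 m/s.
Drift = 6.261 × 77.457 = 484.978 m (downstream).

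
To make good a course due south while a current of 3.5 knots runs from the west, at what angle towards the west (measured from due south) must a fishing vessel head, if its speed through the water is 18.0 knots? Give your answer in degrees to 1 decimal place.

The current pushes perpendicular to the desired track; the heading must have a component into the current equal to 3.5 knots: 18.0 sin θ = 3.5.
sin θ = 0.1944, so θ = 11.212°.

11.2°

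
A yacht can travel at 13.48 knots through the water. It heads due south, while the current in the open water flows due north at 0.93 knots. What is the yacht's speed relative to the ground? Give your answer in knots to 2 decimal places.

12.55 knots

Taking east as x and north as y: velocity relative to the water = (0.000, -13.480) knots; the water relative to ground = (0.000, 0.930) knots.
Velocity relative to ground = (0.000, -13.480) + (0.000, 0.930) = (0.000, -12.550) knots.
Speed = |(0.000, -12.550)| = 12.550 knots.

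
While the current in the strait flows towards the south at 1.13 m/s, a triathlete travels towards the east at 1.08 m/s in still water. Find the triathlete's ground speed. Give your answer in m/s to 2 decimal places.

Taking east as x and north as y: velocity relative to the water = (1.080, 0.000) m/s; the water relative to ground = (0.000, -1.130) m/s.
Velocity relative to ground = (1.080, 0.000) + (0.000, -1.130) = (1.080, -1.130) m/s.
Speed = |(1.080, -1.130)| = 1.563 m/s.

1.56 m/s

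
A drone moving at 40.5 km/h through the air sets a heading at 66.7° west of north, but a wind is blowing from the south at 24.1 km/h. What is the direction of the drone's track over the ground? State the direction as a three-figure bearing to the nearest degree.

317°

Taking east as x and north as y: velocity relative to the air = (-37.197, 16.020) km/h; the air relative to ground = (0.000, 24.100) km/h.
Velocity relative to ground = (-37.197, 16.020) + (0.000, 24.100) = (-37.197, 40.120) km/h.
Bearing = atan2(-37.20, 40.12) = 317.16° clockwise from north.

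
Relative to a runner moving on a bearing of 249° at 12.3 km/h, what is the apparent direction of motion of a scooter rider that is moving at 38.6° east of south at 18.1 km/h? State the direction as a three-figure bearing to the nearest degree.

113°

Taking east as x and north as y: scooter rider velocity = (11.292, -14.146) km/h; runner velocity = (-11.483, -4.408) km/h.
Velocity of scooter rider relative to runner = (11.292, -14.146) − (-11.483, -4.408) = (22.775, -9.738) km/h.
Bearing = atan2(22.78, -9.74) = 113.15° clockwise from north.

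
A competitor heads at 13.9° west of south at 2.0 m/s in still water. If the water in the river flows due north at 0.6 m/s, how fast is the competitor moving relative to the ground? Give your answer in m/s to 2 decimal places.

Taking east as x and north as y: velocity relative to the water = (-0.480, -1.941) m/s; the water relative to ground = (0.000, 0.600) m/s.
Velocity relative to ground = (-0.480, -1.941) + (0.000, 0.600) = (-0.480, -1.341) m/s.
Speed = |(-0.480, -1.341)| = 1.425 m/s.

1.42 m/s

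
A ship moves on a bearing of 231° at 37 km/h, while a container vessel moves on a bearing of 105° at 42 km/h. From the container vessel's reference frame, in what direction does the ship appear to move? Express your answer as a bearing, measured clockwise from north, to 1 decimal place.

259.8°

Taking east as x and north as y: ship velocity = (-28.754, -23.285) km/h; container vessel velocity = (40.569, -10.870) km/h.
Velocity of ship relative to container vessel = (-28.754, -23.285) − (40.569, -10.870) = (-69.323, -12.414) km/h.
Bearing = atan2(-69.32, -12.41) = 259.85° clockwise from north.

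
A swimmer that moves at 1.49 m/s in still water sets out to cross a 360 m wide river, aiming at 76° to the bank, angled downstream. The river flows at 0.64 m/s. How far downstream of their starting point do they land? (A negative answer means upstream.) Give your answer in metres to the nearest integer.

Perpendicular speed = 1.446 m/s; crossing time = 360 / 1.446 = 249.007 s.
Net downstream speed = 1.000 m/s.
Drift = 1.000 × 249.007 = 249.123 m (downstream).

249 m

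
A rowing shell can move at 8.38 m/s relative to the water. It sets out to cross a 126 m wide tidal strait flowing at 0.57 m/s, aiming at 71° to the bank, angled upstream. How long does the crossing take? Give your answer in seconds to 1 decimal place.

15.9 s

The component of the rowing shell's velocity perpendicular to the bank is 8.38 × sin 71° = 7.923 m/s.
The flow acts along the bank and has no component across it.
Time = 126 / 7.923 = 15.902 s.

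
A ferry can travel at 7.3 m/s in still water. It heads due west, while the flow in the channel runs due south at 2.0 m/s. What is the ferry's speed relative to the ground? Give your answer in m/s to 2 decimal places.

7.57 m/s

Taking east as x and north as y: velocity relative to the water = (-7.300, 0.000) m/s; the water relative to ground = (0.000, -2.000) m/s.
Velocity relative to ground = (-7.300, 0.000) + (0.000, -2.000) = (-7.300, -2.000) m/s.
Speed = |(-7.300, -2.000)| = 7.569 m/s.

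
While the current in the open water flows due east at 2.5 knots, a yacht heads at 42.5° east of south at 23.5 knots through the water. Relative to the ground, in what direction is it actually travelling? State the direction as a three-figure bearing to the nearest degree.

133°

Taking east as x and north as y: velocity relative to the water = (15.876, -17.326) knots; the water relative to ground = (2.500, 0.000) knots.
Velocity relative to ground = (15.876, -17.326) + (2.500, 0.000) = (18.376, -17.326) knots.
Bearing = atan2(18.38, -17.33) = 133.31° clockwise from north.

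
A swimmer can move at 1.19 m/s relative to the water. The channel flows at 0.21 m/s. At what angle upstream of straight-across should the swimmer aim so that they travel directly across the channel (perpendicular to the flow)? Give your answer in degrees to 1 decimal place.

To cancel the current, the upstream component of the swimmer's velocity must equal the flow: 1.19 sin θ = 0.21.
sin θ = 0.21 / 1.19 = 0.1765.
θ = arcsin(0.1765) = 10.164°.

10.2°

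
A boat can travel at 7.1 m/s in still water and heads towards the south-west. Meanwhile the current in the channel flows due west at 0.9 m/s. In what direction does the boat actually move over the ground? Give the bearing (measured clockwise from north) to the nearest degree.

230°

Taking east as x and north as y: velocity relative to the water = (-5.020, -5.020) m/s; the water relative to ground = (-0.900, 0.000) m/s.
Velocity relative to ground = (-5.020, -5.020) + (-0.900, 0.000) = (-5.920, -5.020) m/s.
Bearing = atan2(-5.92, -5.02) = 229.70° clockwise from north.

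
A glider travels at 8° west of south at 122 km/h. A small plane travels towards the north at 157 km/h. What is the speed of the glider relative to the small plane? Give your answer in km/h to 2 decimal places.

Taking east as x and north as y: glider velocity = (-16.979, -120.813) km/h; small plane velocity = (0.000, 157.000) km/h.
Velocity of glider relative to small plane = (-16.979, -120.813) − (0.000, 157.000) = (-16.979, -277.813) km/h.
Magnitude = |(-16.979, -277.813)| = 278.331 km/h.

278.33 km/h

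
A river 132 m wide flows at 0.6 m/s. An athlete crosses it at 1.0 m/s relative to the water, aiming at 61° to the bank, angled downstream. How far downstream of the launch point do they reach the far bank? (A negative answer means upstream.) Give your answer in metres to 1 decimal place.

Perpendicular speed = 0.875 m/s; crossing time = 132 / 0.875 = 150.923 s.
Net downstream speed = 1.085 m/s.
Drift = 1.085 × 150.923 = 163.722 m (downstream).

163.7 m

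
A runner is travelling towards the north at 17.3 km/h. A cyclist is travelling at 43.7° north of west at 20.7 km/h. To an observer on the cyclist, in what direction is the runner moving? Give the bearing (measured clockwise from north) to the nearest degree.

Taking east as x and north as y: runner velocity = (0.000, 17.300) km/h; cyclist velocity = (-14.965, 14.301) km/h.
Velocity of runner relative to cyclist = (0.000, 17.300) − (-14.965, 14.301) = (14.965, 2.999) km/h.
Bearing = atan2(14.97, 3.00) = 78.67° clockwise from north.

079°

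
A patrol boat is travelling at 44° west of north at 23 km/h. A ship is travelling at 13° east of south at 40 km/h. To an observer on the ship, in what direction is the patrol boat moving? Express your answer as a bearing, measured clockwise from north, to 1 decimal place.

335.8°

Taking east as x and north as y: patrol boat velocity = (-15.977, 16.545) km/h; ship velocity = (8.998, -38.975) km/h.
Velocity of patrol boat relative to ship = (-15.977, 16.545) − (8.998, -38.975) = (-24.975, 55.520) km/h.
Bearing = atan2(-24.98, 55.52) = 335.78° clockwise from north.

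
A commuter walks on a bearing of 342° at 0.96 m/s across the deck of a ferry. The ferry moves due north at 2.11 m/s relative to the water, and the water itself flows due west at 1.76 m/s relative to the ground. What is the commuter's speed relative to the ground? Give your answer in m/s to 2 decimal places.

In east/north components (m/s): commuter relative to ferry = (-0.297, 0.913); ferry relative to water = (0.000, 2.110); water relative to ground = (-1.760, 0.000).
Sum = (-2.057, 3.023) m/s.
Speed = |(-2.057, 3.023)| = 3.656 m/s.

3.66 m/s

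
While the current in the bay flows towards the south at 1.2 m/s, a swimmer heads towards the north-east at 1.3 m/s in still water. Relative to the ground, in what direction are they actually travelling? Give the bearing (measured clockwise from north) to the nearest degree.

Taking east as x and north as y: velocity relative to the water = (0.919, 0.919) m/s; the water relative to ground = (0.000, -1.200) m/s.
Velocity relative to ground = (0.919, 0.919) + (0.000, -1.200) = (0.919, -0.281) m/s.
Bearing = atan2(0.92, -0.28) = 106.98° clockwise from north.

107°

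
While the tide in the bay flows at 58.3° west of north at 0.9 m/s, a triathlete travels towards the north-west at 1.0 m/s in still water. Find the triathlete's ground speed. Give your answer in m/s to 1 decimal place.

Taking east as x and north as y: velocity relative to the water = (-0.707, 0.707) m/s; the water relative to ground = (-0.766, 0.473) m/s.
Velocity relative to ground = (-0.707, 0.707) + (-0.766, 0.473) = (-1.473, 1.180) m/s.
Speed = |(-1.473, 1.180)| = 1.887 m/s.

1.9 m/s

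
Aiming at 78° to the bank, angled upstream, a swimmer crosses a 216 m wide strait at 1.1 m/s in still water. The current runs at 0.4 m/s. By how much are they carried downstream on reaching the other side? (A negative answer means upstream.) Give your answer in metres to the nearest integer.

Perpendicular speed = 1.076 m/s; crossing time = 216 / 1.076 = 200.751 s.
Net downstream speed = 0.171 m/s.
Drift = 0.171 × 200.751 = 34.388 m (downstream).

34 m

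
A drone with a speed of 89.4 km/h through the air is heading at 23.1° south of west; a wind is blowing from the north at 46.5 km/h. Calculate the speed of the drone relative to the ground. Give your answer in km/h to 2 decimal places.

115.83 km/h

Taking east as x and north as y: velocity relative to the air = (-82.232, -35.075) km/h; the air relative to ground = (0.000, -46.500) km/h.
Velocity relative to ground = (-82.232, -35.075) + (0.000, -46.500) = (-82.232, -81.575) km/h.
Speed = |(-82.232, -81.575)| = 115.830 km/h.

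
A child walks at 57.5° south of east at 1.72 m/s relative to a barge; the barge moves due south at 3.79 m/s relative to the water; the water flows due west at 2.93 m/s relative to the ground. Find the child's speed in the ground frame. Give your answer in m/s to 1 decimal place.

5.6 m/s

In east/north components (m/s): child relative to barge = (0.924, -1.451); barge relative to water = (0.000, -3.790); water relative to ground = (-2.930, 0.000).
Sum = (-2.006, -5.241) m/s.
Speed = |(-2.006, -5.241)| = 5.611 m/s.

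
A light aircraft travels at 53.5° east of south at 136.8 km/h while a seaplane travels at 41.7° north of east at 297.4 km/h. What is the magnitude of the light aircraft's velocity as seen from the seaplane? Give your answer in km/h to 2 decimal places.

Taking east as x and north as y: light aircraft velocity = (109.968, -81.372) km/h; seaplane velocity = (222.050, 197.840) km/h.
Velocity of light aircraft relative to seaplane = (109.968, -81.372) − (222.050, 197.840) = (-112.083, -279.211) km/h.
Magnitude = |(-112.083, -279.211)| = 300.868 km/h.

300.87 km/h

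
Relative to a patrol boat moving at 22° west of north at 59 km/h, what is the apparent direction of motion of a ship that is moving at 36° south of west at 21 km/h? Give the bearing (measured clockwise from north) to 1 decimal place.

Taking east as x and north as y: ship velocity = (-16.989, -12.343) km/h; patrol boat velocity = (-22.102, 54.704) km/h.
Velocity of ship relative to patrol boat = (-16.989, -12.343) − (-22.102, 54.704) = (5.112, -67.047) km/h.
Bearing = atan2(5.11, -67.05) = 175.64° clockwise from north.

175.6°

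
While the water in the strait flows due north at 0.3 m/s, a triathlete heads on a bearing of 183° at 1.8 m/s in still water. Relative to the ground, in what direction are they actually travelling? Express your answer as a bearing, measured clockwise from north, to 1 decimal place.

183.6°

Taking east as x and north as y: velocity relative to the water = (-0.094, -1.798) m/s; the water relative to ground = (0.000, 0.300) m/s.
Velocity relative to ground = (-0.094, -1.798) + (0.000, 0.300) = (-0.094, -1.498) m/s.
Bearing = atan2(-0.09, -1.50) = 183.60° clockwise from north.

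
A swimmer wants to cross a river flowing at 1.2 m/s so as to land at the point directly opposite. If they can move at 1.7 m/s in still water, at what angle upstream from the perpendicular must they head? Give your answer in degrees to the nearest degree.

45°

To cancel the current, the upstream component of the swimmer's velocity must equal the flow: 1.7 sin θ = 1.2.
sin θ = 1.2 / 1.7 = 0.7059.
θ = arcsin(0.7059) = 44.901°.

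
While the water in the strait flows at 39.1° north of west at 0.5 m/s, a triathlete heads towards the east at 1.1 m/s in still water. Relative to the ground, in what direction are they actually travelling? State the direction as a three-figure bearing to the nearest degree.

Taking east as x and north as y: velocity relative to the water = (1.100, 0.000) m/s; the water relative to ground = (-0.388, 0.315) m/s.
Velocity relative to ground = (1.100, 0.000) + (-0.388, 0.315) = (0.712, 0.315) m/s.
Bearing = atan2(0.71, 0.32) = 66.11° clockwise from north.

066°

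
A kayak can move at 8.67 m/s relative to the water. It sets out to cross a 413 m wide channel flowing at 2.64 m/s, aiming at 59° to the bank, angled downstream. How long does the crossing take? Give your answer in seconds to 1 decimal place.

55.6 s

The component of the kayak's velocity perpendicular to the bank is 8.67 × sin 59° = 7.432 m/s.
The flow acts along the bank and has no component across it.
Time = 413 / 7.432 = 55.573 s.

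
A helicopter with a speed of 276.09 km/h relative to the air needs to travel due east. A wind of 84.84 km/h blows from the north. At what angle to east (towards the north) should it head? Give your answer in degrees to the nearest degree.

The wind pushes perpendicular to the desired track; the heading must have a component into the wind equal to 84.84 km/h: 276.09 sin θ = 84.84.
sin θ = 0.3073, so θ = 17.896°.

18°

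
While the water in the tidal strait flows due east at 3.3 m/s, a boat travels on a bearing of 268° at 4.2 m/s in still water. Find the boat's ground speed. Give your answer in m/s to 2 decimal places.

Taking east as x and north as y: velocity relative to the water = (-4.197, -0.147) m/s; the water relative to ground = (3.300, 0.000) m/s.
Velocity relative to ground = (-4.197, -0.147) + (3.300, 0.000) = (-0.897, -0.147) m/s.
Speed = |(-0.897, -0.147)| = 0.909 m/s.

0.91 m/s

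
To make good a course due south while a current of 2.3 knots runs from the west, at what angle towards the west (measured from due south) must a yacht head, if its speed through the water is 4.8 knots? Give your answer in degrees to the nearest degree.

29°

The current pushes perpendicular to the desired track; the heading must have a component into the current equal to 2.3 knots: 4.8 sin θ = 2.3.
sin θ = 0.4792, so θ = 28.631°.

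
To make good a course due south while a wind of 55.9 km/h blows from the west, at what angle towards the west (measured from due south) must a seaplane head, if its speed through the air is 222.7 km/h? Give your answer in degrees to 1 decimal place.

The wind pushes perpendicular to the desired track; the heading must have a component into the wind equal to 55.9 km/h: 222.7 sin θ = 55.9.
sin θ = 0.2510, so θ = 14.537°.

14.5°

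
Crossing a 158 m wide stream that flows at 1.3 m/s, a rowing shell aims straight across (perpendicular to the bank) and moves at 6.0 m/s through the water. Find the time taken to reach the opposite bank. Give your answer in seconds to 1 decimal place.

26.3 s

The component of the rowing shell's velocity perpendicular to the bank is 6.0 m/s.
The current is parallel to the bank, so it does not affect the crossing time.
Time = 158 / 6.000 = 26.333 s.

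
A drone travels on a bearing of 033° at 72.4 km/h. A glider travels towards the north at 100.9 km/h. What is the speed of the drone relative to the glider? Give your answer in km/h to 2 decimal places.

56.30 km/h

Taking east as x and north as y: drone velocity = (39.432, 60.720) km/h; glider velocity = (0.000, 100.900) km/h.
Velocity of drone relative to glider = (39.432, 60.720) − (0.000, 100.900) = (39.432, -40.180) km/h.
Magnitude = |(39.432, -40.180)| = 56.297 km/h.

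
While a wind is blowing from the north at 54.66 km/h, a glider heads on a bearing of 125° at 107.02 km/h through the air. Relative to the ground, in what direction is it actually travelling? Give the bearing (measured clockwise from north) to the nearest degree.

Taking east as x and north as y: velocity relative to the air = (87.666, -61.384) km/h; the air relative to ground = (0.000, -54.660) km/h.
Velocity relative to ground = (87.666, -61.384) + (0.000, -54.660) = (87.666, -116.044) km/h.
Bearing = atan2(87.67, -116.04) = 142.93° clockwise from north.

143°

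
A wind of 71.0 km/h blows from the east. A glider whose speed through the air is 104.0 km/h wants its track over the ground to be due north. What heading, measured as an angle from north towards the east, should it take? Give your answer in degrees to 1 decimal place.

43.1°

The wind pushes perpendicular to the desired track; the heading must have a component into the wind equal to 71.0 km/h: 104.0 sin θ = 71.0.
sin θ = 0.6827, so θ = 43.054°.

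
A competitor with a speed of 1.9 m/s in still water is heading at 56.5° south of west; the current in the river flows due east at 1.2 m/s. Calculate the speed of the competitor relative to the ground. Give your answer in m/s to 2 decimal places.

Taking east as x and north as y: velocity relative to the water = (-1.049, -1.584) m/s; the water relative to ground = (1.200, 0.000) m/s.
Velocity relative to ground = (-1.049, -1.584) + (1.200, 0.000) = (0.151, -1.584) m/s.
Speed = |(0.151, -1.584)| = 1.592 m/s.

1.59 m/s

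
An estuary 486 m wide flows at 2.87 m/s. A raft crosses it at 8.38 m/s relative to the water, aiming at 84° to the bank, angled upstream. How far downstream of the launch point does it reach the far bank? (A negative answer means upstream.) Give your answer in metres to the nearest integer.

Perpendicular speed = 8.334 m/s; crossing time = 486 / 8.334 = 58.315 s.
Net downstream speed = 1.994 m/s.
Drift = 1.994 × 58.315 = 116.282 m (downstream).

116 m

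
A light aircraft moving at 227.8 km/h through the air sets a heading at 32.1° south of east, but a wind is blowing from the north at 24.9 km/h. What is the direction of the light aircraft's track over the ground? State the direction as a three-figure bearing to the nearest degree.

Taking east as x and north as y: velocity relative to the air = (192.974, -121.053) km/h; the air relative to ground = (0.000, -24.900) km/h.
Velocity relative to ground = (192.974, -121.053) + (0.000, -24.900) = (192.974, -145.953) km/h.
Bearing = atan2(192.97, -145.95) = 127.10° clockwise from north.

127°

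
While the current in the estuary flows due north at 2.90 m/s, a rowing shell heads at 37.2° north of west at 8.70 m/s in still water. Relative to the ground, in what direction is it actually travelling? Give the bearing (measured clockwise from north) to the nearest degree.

Taking east as x and north as y: velocity relative to the water = (-6.930, 5.260) m/s; the water relative to ground = (0.000, 2.900) m/s.
Velocity relative to ground = (-6.930, 5.260) + (0.000, 2.900) = (-6.930, 8.160) m/s.
Bearing = atan2(-6.93, 8.16) = 319.66° clockwise from north.

320°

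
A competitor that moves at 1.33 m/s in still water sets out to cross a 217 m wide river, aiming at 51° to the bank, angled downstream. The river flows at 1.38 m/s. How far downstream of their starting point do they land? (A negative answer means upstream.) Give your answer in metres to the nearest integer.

465 m

Perpendicular speed = 1.034 m/s; crossing time = 217 / 1.034 = 209.945 s.
Net downstream speed = 2.217 m/s.
Drift = 2.217 × 209.945 = 465.447 m (downstream).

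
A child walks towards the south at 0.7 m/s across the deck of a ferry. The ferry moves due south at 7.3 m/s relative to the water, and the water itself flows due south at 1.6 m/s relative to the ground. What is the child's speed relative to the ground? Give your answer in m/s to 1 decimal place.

In east/north components (m/s): child relative to ferry = (0.000, -0.700); ferry relative to water = (0.000, -7.300); water relative to ground = (0.000, -1.600).
Sum = (0.000, -9.600) m/s.
Speed = |(0.000, -9.600)| = 9.600 m/s.

9.6 m/s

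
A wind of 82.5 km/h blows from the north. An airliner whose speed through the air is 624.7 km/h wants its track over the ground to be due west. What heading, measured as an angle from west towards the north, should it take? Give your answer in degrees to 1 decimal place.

The wind pushes perpendicular to the desired track; the heading must have a component into the wind equal to 82.5 km/h: 624.7 sin θ = 82.5.
sin θ = 0.1321, so θ = 7.589°.

7.6°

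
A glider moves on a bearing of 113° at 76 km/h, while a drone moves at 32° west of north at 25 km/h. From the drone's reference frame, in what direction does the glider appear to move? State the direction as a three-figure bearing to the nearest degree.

Taking east as x and north as y: glider velocity = (69.958, -29.696) km/h; drone velocity = (-13.248, 21.201) km/h.
Velocity of glider relative to drone = (69.958, -29.696) − (-13.248, 21.201) = (83.206, -50.897) km/h.
Bearing = atan2(83.21, -50.90) = 121.45° clockwise from north.

121°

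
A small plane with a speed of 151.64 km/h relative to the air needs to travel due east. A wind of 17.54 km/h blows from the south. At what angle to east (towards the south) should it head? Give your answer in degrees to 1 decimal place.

6.6°

The wind pushes perpendicular to the desired track; the heading must have a component into the wind equal to 17.54 km/h: 151.64 sin θ = 17.54.
sin θ = 0.1157, so θ = 6.642°.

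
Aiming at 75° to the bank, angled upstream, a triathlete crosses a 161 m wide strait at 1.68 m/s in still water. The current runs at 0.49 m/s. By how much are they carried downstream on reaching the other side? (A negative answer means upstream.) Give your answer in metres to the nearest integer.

5 m

Perpendicular speed = 1.623 m/s; crossing time = 161 / 1.623 = 99.214 s.
Net downstream speed = 0.055 m/s.
Drift = 0.055 × 99.214 = 5.475 m (downstream).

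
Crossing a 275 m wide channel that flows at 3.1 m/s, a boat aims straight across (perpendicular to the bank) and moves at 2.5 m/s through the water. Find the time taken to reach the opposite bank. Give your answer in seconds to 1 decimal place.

110.0 s

The component of the boat's velocity perpendicular to the bank is 2.5 m/s.
The flow acts along the bank and has no component across it.
Time = 275 / 2.500 = 110.000 s.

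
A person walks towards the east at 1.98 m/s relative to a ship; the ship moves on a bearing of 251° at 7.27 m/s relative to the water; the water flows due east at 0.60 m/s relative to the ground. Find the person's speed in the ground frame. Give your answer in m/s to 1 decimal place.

In east/north components (m/s): person relative to ship = (1.980, 0.000); ship relative to water = (-6.874, -2.367); water relative to ground = (0.600, 0.000).
Sum = (-4.294, -2.367) m/s.
Speed = |(-4.294, -2.367)| = 4.903 m/s.

4.9 m/s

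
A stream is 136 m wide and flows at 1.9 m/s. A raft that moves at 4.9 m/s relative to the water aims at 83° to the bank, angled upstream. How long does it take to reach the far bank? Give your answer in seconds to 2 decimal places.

The component of the raft's velocity perpendicular to the bank is 4.9 × sin 83° = 4.863 m/s.
Only the cross-stream component determines the crossing time; the current contributes nothing perpendicular to the bank.
Time = 136 / 4.863 = 27.964 s.

27.96 s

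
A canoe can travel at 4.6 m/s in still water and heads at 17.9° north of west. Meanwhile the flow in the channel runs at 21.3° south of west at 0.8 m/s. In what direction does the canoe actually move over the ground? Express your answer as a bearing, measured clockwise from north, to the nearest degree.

282°

Taking east as x and north as y: velocity relative to the water = (-4.377, 1.414) m/s; the water relative to ground = (-0.745, -0.291) m/s.
Velocity relative to ground = (-4.377, 1.414) + (-0.745, -0.291) = (-5.123, 1.123) m/s.
Bearing = atan2(-5.12, 1.12) = 282.37° clockwise from north.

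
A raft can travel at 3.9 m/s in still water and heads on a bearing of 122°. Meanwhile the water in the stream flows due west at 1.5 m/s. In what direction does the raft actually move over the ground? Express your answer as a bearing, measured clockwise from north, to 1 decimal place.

138.8°

Taking east as x and north as y: velocity relative to the water = (3.307, -2.067) m/s; the water relative to ground = (-1.500, 0.000) m/s.
Velocity relative to ground = (3.307, -2.067) + (-1.500, 0.000) = (1.807, -2.067) m/s.
Bearing = atan2(1.81, -2.07) = 138.83° clockwise from north.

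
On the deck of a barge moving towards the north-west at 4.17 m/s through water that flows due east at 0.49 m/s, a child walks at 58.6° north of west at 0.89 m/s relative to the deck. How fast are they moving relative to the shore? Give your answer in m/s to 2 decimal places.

4.72 m/s

In east/north components (m/s): child relative to barge = (-0.464, 0.760); barge relative to water = (-2.949, 2.949); water relative to ground = (0.490, 0.000).
Sum = (-2.922, 3.708) m/s.
Speed = |(-2.922, 3.708)| = 4.721 m/s.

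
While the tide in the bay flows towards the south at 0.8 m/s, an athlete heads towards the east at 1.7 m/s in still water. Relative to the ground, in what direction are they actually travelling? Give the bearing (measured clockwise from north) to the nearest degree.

115°

Taking east as x and north as y: velocity relative to the water = (1.700, 0.000) m/s; the water relative to ground = (0.000, -0.800) m/s.
Velocity relative to ground = (1.700, 0.000) + (0.000, -0.800) = (1.700, -0.800) m/s.
Bearing = atan2(1.70, -0.80) = 115.20° clockwise from north.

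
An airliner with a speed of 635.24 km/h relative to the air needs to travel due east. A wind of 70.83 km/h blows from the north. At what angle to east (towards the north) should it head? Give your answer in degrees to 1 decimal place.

6.4°

The wind pushes perpendicular to the desired track; the heading must have a component into the wind equal to 70.83 km/h: 635.24 sin θ = 70.83.
sin θ = 0.1115, so θ = 6.402°.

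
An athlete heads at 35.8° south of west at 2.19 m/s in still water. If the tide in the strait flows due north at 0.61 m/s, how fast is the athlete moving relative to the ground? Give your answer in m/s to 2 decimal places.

1.90 m/s

Taking east as x and north as y: velocity relative to the water = (-1.776, -1.281) m/s; the water relative to ground = (0.000, 0.610) m/s.
Velocity relative to ground = (-1.776, -1.281) + (0.000, 0.610) = (-1.776, -0.671) m/s.
Speed = |(-1.776, -0.671)| = 1.899 m/s.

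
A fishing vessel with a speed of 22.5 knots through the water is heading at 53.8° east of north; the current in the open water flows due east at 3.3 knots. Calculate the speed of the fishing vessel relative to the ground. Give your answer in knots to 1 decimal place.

Taking east as x and north as y: velocity relative to the water = (18.157, 13.289) knots; the water relative to ground = (3.300, 0.000) knots.
Velocity relative to ground = (18.157, 13.289) + (3.300, 0.000) = (21.457, 13.289) knots.
Speed = |(21.457, 13.289)| = 25.238 knots.

25.2 knots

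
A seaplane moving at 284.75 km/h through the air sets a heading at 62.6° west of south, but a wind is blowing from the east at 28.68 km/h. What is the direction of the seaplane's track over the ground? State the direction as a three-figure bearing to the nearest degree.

245°

Taking east as x and north as y: velocity relative to the air = (-252.805, -131.042) km/h; the air relative to ground = (-28.680, 0.000) km/h.
Velocity relative to ground = (-252.805, -131.042) + (-28.680, 0.000) = (-281.485, -131.042) km/h.
Bearing = atan2(-281.49, -131.04) = 245.04° clockwise from north.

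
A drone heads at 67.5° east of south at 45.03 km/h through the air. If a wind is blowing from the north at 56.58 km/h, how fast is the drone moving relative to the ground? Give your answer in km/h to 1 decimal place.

Taking east as x and north as y: velocity relative to the air = (41.602, -17.232) km/h; the air relative to ground = (0.000, -56.580) km/h.
Velocity relative to ground = (41.602, -17.232) + (0.000, -56.580) = (41.602, -73.812) km/h.
Speed = |(41.602, -73.812)| = 84.729 km/h.

84.7 km/h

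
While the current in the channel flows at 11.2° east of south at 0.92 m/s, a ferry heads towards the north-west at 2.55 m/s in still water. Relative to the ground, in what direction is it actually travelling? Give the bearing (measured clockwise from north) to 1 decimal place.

Taking east as x and north as y: velocity relative to the water = (-1.803, 1.803) m/s; the water relative to ground = (0.179, -0.902) m/s.
Velocity relative to ground = (-1.803, 1.803) + (0.179, -0.902) = (-1.624, 0.901) m/s.
Bearing = atan2(-1.62, 0.90) = 299.01° clockwise from north.

299.0°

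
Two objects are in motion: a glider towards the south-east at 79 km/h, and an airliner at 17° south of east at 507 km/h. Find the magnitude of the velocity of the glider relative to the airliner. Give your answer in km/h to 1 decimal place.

Taking east as x and north as y: glider velocity = (55.861, -55.861) km/h; airliner velocity = (484.847, -148.232) km/h.
Velocity of glider relative to airliner = (55.861, -55.861) − (484.847, -148.232) = (-428.985, 92.371) km/h.
Magnitude = |(-428.985, 92.371)| = 438.817 km/h.

438.8 km/h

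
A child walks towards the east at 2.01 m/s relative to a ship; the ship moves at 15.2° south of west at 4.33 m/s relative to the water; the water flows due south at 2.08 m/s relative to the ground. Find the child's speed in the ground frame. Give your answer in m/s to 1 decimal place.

In east/north components (m/s): child relative to ship = (2.010, 0.000); ship relative to water = (-4.179, -1.135); water relative to ground = (0.000, -2.080).
Sum = (-2.169, -3.215) m/s.
Speed = |(-2.169, -3.215)| = 3.878 m/s.

3.9 m/s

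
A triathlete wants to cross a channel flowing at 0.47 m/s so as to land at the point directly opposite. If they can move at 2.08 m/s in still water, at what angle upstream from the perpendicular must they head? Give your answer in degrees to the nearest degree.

13°

To cancel the current, the upstream component of the triathlete's velocity must equal the flow: 2.08 sin θ = 0.47.
sin θ = 0.47 / 2.08 = 0.2260.
θ = arcsin(0.2260) = 13.059°.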